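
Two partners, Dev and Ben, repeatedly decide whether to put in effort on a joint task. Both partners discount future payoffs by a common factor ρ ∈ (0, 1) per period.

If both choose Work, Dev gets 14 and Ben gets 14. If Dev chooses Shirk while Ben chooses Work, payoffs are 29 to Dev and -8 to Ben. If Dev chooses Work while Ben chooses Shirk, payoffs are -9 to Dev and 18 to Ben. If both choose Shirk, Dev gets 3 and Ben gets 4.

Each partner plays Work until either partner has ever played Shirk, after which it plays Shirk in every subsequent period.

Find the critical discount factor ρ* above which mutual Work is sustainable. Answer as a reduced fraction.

Dev: cooperation gives 14 each period; deviation gives 29 once then 3 forever.
  14/(1−ρ) ≥ 29 + 3ρ/(1−ρ) ⇒ ρ ≥ 15/26.
Ben: cooperation gives 14 each period; deviation gives 18 once then 4 forever.
  ρ ≥ 4/14 = 2/7.
Both must hold, so the binding constraint is Dev's: ρ ≥ 15/26.

15/26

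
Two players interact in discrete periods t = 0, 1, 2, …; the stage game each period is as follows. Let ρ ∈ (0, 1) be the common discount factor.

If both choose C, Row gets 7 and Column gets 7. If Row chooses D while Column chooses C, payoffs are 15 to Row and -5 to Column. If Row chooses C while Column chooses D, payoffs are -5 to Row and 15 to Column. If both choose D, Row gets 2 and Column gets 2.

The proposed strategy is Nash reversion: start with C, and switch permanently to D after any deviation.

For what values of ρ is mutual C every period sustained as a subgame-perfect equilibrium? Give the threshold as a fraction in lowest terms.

7/(1−ρ) ≥ 15 + 2ρ/(1−ρ)
7 ≥ 15 − 13ρ
ρ ≥ 8/13.

8/13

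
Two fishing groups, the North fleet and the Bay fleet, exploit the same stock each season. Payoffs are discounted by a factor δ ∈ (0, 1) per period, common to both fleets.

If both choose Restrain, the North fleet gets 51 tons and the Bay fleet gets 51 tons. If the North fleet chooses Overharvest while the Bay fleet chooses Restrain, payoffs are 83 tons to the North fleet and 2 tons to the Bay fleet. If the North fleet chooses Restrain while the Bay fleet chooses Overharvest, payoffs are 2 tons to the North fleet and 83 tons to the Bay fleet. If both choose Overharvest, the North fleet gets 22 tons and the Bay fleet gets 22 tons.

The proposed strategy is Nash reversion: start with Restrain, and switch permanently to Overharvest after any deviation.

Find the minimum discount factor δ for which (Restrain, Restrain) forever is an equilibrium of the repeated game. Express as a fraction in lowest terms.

32/61

One-period gain from deviating is 83 − 51 = 32. The loss is 51 − 22 = 29 in every subsequent period, with present value 29·δ/(1−δ).
Deviation is unprofitable when 29·δ/(1−δ) ≥ 32, i.e. δ/(1−δ) ≥ 32/29.
Equivalently δ ≥ 32/(32+29) = 32/61.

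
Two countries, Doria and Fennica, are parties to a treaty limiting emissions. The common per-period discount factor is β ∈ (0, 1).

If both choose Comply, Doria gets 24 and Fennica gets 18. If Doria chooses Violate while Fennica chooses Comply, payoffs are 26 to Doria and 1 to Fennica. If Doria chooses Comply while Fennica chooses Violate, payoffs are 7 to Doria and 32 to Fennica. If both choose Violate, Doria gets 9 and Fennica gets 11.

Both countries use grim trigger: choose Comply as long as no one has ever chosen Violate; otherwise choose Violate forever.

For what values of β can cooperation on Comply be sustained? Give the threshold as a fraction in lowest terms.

2/3

Doria's threshold: (26−24)/(26−9) = 2/17.
Fennica's threshold: (32−18)/(32−11) = 2/3.
2/17 < 2/3, so Fennica binds and β* = 2/3.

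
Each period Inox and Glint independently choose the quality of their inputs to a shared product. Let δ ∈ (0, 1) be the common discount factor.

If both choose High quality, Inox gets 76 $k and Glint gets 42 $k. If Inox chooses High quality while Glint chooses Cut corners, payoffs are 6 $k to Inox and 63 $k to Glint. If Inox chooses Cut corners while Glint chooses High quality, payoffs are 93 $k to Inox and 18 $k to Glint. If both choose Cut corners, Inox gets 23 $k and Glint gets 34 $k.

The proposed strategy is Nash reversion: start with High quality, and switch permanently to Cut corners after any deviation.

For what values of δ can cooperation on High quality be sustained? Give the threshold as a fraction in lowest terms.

21/29

Inox's threshold: (93−76)/(93−23) = 17/70.
Glint's threshold: (63−42)/(63−34) = 21/29.
17/70 < 21/29, so Glint binds and δ* = 21/29.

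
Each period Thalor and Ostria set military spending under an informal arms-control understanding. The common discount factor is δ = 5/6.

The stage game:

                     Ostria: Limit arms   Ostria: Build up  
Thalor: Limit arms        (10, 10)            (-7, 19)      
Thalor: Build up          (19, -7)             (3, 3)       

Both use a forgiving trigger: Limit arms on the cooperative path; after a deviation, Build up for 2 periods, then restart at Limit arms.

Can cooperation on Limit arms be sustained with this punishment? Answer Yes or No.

Yes

A one-shot deviation gives 19 now, then 3 for 2 periods, then back to 10.
Gain from deviating: (19−10) today; loss: (10−3) in each of the next 2 periods.
No-deviation condition: (10−3)(δ+…+δ^2) ≥ 19−10, i.e. δ+…+δ^2 ≥ 9/7.
At δ = 5/6: δ+…+δ^2 = 1.5278 ≥ 1.2857.
So cooperation is sustainable.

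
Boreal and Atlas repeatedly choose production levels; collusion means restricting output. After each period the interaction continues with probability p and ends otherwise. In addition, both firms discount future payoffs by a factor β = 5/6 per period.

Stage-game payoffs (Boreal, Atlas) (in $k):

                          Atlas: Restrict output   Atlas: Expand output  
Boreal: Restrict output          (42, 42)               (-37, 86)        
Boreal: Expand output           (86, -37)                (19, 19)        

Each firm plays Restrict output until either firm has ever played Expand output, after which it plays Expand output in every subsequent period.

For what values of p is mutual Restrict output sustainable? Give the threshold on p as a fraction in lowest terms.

264/335

With continuation probability p and discount β, the effective per-period discount factor is βp.
Grim-trigger IC: βp ≥ (86−42)/(86−19) = 44/67.
So p ≥ (44/67)/(5/6) = 264/335.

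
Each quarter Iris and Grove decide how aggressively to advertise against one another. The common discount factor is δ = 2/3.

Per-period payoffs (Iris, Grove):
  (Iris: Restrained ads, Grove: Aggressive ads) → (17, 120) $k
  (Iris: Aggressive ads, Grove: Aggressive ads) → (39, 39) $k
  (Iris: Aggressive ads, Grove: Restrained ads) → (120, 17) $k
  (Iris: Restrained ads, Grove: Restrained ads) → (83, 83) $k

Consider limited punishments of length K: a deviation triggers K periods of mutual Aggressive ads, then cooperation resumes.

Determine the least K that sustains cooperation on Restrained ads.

IC: δ(1−δ^K)/(1−δ) ≥ (120−83)/(83−39) = 37/44.
With δ = 2/3: need 1 − δ^K ≥ 37/44·(1−2/3)/(2/3), i.e. δ^K ≤ 0.5795.
Since (2/3)^1 = 0.6667 and (2/3)^2 = 0.4444, the smallest such K is 2.

2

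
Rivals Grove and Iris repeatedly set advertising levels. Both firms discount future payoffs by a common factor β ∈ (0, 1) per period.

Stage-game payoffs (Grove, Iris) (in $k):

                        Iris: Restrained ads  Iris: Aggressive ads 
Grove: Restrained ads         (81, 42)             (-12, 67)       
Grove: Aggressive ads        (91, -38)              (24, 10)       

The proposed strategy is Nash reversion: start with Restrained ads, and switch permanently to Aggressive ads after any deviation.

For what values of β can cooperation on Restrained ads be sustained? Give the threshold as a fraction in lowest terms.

25/57

Grove: cooperation gives 81 each period; deviation gives 91 once then 24 forever.
  81/(1−β) ≥ 91 + 24β/(1−β) ⇒ β ≥ 10/67.
Iris: cooperation gives 42 each period; deviation gives 67 once then 10 forever.
  β ≥ 25/57.
Both must hold, so the binding constraint is Iris's: β ≥ 25/57.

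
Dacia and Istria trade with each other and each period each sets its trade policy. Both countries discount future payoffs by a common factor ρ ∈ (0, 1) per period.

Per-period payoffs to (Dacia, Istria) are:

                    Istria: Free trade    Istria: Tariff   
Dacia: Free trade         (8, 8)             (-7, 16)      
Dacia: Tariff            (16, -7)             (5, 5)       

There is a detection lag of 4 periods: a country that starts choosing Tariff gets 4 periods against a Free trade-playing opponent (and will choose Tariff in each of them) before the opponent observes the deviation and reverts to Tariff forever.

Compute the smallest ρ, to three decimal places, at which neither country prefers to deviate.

A deviator earns 16 for 4 periods, then 5 forever; cooperating earns 8 forever. Multiplying the IC by (1−ρ):
8 ≥ 16(1−ρ^4) + 5ρ^4, so 11·ρ^4 ≥ 8 and ρ^4 ≥ 8/11.
ρ ≥ (8/11)^(1/4) ≈ 0.923.

0.923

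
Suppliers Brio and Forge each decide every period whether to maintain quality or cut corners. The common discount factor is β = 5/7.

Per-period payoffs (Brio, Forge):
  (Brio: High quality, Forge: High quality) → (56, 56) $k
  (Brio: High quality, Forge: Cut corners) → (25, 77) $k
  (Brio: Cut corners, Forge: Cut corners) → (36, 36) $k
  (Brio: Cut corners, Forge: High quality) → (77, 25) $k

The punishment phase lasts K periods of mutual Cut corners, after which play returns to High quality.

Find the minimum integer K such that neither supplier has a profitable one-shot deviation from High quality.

2

No profitable deviation requires (56−36)(β+…+β^K) ≥ 77−56, i.e. β+…+β^K ≥ 21/20 ≈ 1.0500.
With β = 5/7, the partial sums are K=1: 0.7143, K=2: 1.2245.
K = 2 is the first length at which the sum reaches 1.0500.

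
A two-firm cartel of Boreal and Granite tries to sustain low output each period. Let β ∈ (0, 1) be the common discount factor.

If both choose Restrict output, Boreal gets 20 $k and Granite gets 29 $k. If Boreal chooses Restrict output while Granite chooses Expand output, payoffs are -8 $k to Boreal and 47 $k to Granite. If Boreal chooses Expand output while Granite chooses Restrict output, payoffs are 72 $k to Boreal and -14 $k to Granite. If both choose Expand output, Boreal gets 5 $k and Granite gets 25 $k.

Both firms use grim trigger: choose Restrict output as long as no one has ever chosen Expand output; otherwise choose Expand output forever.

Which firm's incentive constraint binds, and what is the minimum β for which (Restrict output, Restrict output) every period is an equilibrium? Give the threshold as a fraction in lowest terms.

Granite; β ≥ 9/11

Boreal: cooperation gives 20 each period; deviation gives 72 once then 5 forever.
  20/(1−β) ≥ 72 + 5β/(1−β) ⇒ β ≥ 52/67.
Granite: cooperation gives 29 each period; deviation gives 47 once then 25 forever.
  β ≥ 18/22 = 9/11.
Both must hold, so the binding constraint is Granite's: β ≥ 9/11.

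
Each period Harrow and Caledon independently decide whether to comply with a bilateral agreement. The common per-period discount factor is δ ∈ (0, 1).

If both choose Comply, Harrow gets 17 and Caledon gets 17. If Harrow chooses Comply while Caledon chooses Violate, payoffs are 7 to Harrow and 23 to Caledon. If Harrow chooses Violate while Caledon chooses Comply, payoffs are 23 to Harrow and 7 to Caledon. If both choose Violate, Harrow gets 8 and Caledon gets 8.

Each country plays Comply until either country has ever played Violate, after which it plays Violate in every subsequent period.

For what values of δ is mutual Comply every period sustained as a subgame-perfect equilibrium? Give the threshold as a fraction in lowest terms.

2/5

17/(1−δ) ≥ 23 + 8δ/(1−δ)
17 ≥ 23 − 15δ
δ ≥ 6/15 = 2/5.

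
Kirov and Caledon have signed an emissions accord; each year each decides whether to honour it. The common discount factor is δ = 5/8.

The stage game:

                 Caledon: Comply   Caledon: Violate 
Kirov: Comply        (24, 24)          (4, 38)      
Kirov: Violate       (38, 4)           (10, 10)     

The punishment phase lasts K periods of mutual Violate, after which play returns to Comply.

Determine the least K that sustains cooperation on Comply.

2

IC: δ(1−δ^K)/(1−δ) ≥ (38−24)/(24−10) = 1.
With δ = 5/8: need 1 − δ^K ≥ 1·(1−5/8)/(5/8), i.e. δ^K ≤ 0.4000.
Since (5/8)^1 = 0.6250 and (5/8)^2 = 0.3906, the smallest such K is 2.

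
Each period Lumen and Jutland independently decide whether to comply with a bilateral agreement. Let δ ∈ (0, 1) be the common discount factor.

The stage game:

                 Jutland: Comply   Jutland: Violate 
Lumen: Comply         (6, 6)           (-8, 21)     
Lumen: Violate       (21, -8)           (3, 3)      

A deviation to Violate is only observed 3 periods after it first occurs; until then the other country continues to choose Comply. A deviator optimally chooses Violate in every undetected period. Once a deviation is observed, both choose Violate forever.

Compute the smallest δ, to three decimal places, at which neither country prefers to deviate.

Deviating for the 3 undetected periods gains 21−6 = 15 per period over cooperation, then loses 6−3 = 3 per period forever once punishment starts.
Gain: 15(1 + δ + … + δ^2); loss: 3·δ^3/(1−δ).
No profitable deviation ⇔ 15(1−δ^3) ≤ 3·δ^3, i.e. δ^3 ≥ 15/(15+3) = 5/6.
Hence δ ≥ (5/6)^(1/3) ≈ 0.941.

0.941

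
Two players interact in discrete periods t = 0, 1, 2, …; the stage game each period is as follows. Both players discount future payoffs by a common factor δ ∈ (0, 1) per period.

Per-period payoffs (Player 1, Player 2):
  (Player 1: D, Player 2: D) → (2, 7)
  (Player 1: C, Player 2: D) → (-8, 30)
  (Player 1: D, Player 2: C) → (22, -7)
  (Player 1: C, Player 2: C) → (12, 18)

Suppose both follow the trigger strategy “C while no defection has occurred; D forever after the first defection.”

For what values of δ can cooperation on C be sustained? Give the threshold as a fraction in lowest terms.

Player 1's threshold: (22−12)/(22−2) = 1/2.
Player 2's threshold: (30−18)/(30−7) = 12/23.
1/2 < 12/23, so Player 2 binds and δ* = 12/23.

12/23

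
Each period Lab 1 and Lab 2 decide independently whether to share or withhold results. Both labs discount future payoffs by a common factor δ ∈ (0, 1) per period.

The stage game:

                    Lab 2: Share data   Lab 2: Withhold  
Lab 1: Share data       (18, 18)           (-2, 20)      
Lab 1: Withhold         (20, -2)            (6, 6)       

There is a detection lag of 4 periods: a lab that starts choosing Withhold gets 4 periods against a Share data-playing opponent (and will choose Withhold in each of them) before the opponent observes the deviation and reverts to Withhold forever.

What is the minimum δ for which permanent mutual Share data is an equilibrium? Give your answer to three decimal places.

0.615

A deviator earns 20 for 4 periods, then 6 forever; cooperating earns 18 forever. Multiplying the IC by (1−δ):
18 ≥ 20(1−δ^4) + 6δ^4, so 14·δ^4 ≥ 2 and δ^4 ≥ 1/7.
δ ≥ (1/7)^(1/4) ≈ 0.615.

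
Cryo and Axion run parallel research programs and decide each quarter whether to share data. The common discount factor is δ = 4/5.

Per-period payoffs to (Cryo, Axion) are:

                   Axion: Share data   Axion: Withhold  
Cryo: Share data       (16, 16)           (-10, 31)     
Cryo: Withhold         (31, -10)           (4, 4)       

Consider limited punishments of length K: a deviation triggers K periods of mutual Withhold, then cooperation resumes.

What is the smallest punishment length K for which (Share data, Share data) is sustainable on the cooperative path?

IC: δ(1−δ^K)/(1−δ) ≥ (31−16)/(16−4) = 5/4.
With δ = 4/5: need 1 − δ^K ≥ 5/4·(1−4/5)/(4/5), i.e. δ^K ≤ 0.6875.
Since (4/5)^1 = 0.8000 and (4/5)^2 = 0.6400, the smallest such K is 2.

2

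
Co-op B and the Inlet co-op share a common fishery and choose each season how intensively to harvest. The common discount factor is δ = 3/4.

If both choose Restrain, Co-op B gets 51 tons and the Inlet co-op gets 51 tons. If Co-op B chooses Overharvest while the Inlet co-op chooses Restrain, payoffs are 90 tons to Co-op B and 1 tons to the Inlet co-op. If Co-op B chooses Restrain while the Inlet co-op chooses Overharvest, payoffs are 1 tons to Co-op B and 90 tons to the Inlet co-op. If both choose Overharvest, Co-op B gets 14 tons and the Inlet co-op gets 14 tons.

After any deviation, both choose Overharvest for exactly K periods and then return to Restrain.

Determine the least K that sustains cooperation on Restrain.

No profitable deviation requires (51−14)(δ+…+δ^K) ≥ 90−51, i.e. δ+…+δ^K ≥ 39/37 ≈ 1.0541.
With δ = 3/4, the partial sums are K=1: 0.7500, K=2: 1.3125.
K = 2 is the first length at which the sum reaches 1.0541.

2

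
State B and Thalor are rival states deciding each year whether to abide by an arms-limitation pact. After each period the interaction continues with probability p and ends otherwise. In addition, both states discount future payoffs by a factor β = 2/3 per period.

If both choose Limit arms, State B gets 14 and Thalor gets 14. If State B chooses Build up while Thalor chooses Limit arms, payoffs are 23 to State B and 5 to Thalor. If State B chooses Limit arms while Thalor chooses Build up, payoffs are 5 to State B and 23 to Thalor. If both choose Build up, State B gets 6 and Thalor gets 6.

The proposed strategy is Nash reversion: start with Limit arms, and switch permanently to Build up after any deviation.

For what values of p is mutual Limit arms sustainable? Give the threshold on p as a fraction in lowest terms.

27/34

Expected continuation weight on next period's payoff is β·p = 2/3·p, which plays the role of the discount factor.
Cooperation requires 2/3·p ≥ (23−14)/(23−6) = 9/17, hence p ≥ 27/34.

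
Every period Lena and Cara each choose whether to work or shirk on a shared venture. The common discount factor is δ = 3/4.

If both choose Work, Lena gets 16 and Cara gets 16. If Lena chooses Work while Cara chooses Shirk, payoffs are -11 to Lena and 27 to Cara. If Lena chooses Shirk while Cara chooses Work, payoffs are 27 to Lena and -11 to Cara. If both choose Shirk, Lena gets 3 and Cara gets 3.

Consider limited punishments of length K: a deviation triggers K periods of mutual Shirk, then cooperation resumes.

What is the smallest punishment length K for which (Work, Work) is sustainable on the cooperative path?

2

Need Σ_{k=1}^{K} δ^k ≥ (27−16)/(16−3) = 0.8462 at δ = 3/4.
At K = 1 the sum is 0.7500 < 0.8462; at K = 2 it is 1.3125 ≥ 0.8462.
So the minimum punishment length is K = 2.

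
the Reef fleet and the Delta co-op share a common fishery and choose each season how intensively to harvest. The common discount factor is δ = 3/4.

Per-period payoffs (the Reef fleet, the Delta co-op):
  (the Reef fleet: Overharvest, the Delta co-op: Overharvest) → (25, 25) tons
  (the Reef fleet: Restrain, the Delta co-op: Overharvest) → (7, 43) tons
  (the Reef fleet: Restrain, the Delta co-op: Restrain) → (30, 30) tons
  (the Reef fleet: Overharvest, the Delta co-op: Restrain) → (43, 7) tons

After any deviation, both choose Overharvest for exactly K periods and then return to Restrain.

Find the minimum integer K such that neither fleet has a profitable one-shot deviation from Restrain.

8

Need Σ_{k=1}^{K} δ^k ≥ (43−30)/(30−25) = 2.6000 at δ = 3/4.
At K = 7 the sum is 2.5995 < 2.6000; at K = 8 it is 2.6997 ≥ 2.6000.
So the minimum punishment length is K = 8.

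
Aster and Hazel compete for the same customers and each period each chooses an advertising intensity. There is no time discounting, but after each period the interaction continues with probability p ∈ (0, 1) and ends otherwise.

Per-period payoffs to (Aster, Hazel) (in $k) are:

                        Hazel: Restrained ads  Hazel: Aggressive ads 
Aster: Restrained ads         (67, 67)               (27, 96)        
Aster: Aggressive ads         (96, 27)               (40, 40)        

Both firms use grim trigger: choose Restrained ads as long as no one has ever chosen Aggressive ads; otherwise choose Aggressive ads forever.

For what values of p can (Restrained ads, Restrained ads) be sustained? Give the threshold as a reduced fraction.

Expected cooperation value is 67 + p·67 + p²·67 + … = 67/(1−p); deviation gives 96 + p·40/(1−p).
67 ≥ 96(1−p) + 40p ⇒ 56p ≥ 29 ⇒ p ≥ 29/56.

29/56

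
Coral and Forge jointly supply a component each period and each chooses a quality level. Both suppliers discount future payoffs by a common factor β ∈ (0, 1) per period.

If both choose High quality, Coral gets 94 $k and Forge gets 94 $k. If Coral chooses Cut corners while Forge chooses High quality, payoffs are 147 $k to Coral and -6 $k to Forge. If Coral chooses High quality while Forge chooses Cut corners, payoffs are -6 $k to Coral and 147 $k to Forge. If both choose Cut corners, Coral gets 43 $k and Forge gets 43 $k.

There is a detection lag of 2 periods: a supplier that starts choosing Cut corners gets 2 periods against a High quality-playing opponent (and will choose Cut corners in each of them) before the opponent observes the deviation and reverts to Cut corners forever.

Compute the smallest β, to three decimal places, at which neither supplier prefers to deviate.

Deviating for the 2 undetected periods gains 147−94 = 53 per period over cooperation, then loses 94−43 = 51 per period forever once punishment starts.
Gain: 53(1 + β + … + β^1); loss: 51·β^2/(1−β).
No profitable deviation ⇔ 53(1−β^2) ≤ 51·β^2, i.e. β^2 ≥ 53/(53+51) = 53/104.
Hence β ≥ (53/104)^(1/2) ≈ 0.714.

0.714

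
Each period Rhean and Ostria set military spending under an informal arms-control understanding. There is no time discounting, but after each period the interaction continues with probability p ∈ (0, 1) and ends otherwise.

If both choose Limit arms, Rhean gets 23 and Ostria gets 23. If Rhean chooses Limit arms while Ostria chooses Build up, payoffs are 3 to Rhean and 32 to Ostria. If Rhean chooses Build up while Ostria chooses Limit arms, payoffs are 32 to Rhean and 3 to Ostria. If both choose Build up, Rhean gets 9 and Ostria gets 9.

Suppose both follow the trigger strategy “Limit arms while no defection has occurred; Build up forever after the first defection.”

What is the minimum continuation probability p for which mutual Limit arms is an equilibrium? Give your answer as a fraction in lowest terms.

9/23

With no time discounting, the continuation probability p plays the role of the discount factor.
Grim-trigger IC: 23/(1−p) ≥ 32 + 9p/(1−p) ⇒ p ≥ (32−23)/(32−9) = 9/23.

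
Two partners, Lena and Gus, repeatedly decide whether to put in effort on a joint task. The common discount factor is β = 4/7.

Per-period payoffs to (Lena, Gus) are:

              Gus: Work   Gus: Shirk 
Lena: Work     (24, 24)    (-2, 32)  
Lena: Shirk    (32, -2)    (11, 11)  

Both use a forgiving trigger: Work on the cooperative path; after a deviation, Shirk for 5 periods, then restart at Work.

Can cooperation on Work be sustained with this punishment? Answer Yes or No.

Yes

IC: β+…+β^5 ≥ (32−24)/(24−11) = 8/13.
At β = 4/7: partial sum = 1.2521 ≥ 0.6154. Cooperation sustainable.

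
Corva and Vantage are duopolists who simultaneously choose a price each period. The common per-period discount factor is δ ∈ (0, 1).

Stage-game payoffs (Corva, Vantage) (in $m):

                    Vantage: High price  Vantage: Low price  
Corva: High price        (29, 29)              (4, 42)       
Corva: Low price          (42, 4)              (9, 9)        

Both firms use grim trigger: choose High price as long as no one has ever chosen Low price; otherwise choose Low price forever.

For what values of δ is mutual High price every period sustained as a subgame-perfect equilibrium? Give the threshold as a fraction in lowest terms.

Under grim trigger the critical discount factor is (T−C)/(T−P) with T = 42, C = 29, P = 9.
δ* = (42−29)/(42−9) = 13/33.

13/33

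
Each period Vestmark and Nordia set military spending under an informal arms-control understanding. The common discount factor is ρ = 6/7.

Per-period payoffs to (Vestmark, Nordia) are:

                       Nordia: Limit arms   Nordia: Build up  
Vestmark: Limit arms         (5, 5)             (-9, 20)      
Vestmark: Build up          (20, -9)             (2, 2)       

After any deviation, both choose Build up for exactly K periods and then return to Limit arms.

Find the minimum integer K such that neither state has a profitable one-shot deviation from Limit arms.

12

No profitable deviation requires (5−2)(ρ+…+ρ^K) ≥ 20−5, i.e. ρ+…+ρ^K ≥ 5 ≈ 5.0000.
With ρ = 6/7, the partial sums are K=1: 0.8571, K=2: 1.5918, …, K=10: 4.7157, K=11: 4.8991, K=12: 5.0564.
K = 12 is the first length at which the sum reaches 5.0000.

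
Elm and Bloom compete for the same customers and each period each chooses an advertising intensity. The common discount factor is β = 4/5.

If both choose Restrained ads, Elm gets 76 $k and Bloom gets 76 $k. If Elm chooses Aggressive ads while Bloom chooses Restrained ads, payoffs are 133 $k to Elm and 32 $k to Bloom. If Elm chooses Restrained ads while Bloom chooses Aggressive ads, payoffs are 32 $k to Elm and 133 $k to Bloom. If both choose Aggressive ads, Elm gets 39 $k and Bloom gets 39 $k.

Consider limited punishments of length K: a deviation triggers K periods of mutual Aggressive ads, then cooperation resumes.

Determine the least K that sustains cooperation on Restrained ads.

3

No profitable deviation requires (76−39)(β+…+β^K) ≥ 133−76, i.e. β+…+β^K ≥ 57/37 ≈ 1.5405.
With β = 4/5, the partial sums are K=1: 0.8000, K=2: 1.4400, K=3: 1.9520.
K = 3 is the first length at which the sum reaches 1.5405.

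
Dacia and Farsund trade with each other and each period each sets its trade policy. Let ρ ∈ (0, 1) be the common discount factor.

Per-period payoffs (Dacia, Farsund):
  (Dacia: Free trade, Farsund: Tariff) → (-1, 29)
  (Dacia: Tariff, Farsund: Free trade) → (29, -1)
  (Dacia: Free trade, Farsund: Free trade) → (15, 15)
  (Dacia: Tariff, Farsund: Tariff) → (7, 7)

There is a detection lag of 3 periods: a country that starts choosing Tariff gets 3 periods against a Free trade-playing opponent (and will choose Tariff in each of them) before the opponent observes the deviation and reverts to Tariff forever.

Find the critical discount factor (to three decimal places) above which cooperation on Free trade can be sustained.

0.860

Deviating for the 3 undetected periods gains 29−15 = 14 per period over cooperation, then loses 15−7 = 8 per period forever once punishment starts.
Gain: 14(1 + ρ + … + ρ^2); loss: 8·ρ^3/(1−ρ).
No profitable deviation ⇔ 14(1−ρ^3) ≤ 8·ρ^3, i.e. ρ^3 ≥ 14/(14+8) = 7/11.
Hence ρ ≥ (7/11)^(1/3) ≈ 0.860.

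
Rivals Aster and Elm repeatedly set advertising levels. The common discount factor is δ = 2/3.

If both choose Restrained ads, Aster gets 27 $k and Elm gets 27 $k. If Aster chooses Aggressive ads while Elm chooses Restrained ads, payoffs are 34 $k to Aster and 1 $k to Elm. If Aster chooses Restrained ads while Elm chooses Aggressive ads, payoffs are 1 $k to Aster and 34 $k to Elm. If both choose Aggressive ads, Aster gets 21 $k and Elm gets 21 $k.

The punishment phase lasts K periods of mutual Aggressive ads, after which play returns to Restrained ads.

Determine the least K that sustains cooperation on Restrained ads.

IC: δ(1−δ^K)/(1−δ) ≥ (34−27)/(27−21) = 7/6.
With δ = 2/3: need 1 − δ^K ≥ 7/6·(1−2/3)/(2/3), i.e. δ^K ≤ 0.4167.
Since (2/3)^2 = 0.4444 and (2/3)^3 = 0.2963, the smallest such K is 3.

3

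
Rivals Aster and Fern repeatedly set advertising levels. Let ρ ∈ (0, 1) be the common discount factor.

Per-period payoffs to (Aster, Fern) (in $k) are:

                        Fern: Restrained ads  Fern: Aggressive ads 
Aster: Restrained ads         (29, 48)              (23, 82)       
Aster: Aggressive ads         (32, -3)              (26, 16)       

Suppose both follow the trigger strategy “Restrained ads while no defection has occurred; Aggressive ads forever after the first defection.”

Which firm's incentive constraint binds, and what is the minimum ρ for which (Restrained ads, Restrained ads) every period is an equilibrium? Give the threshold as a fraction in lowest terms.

Aster: cooperation gives 29 each period; deviation gives 32 once then 26 forever.
  29/(1−ρ) ≥ 32 + 26ρ/(1−ρ) ⇒ ρ ≥ 3/6 = 1/2.
Fern: cooperation gives 48 each period; deviation gives 82 once then 16 forever.
  ρ ≥ 34/66 = 17/33.
Both must hold, so the binding constraint is Fern's: ρ ≥ 17/33.

Fern; ρ ≥ 17/33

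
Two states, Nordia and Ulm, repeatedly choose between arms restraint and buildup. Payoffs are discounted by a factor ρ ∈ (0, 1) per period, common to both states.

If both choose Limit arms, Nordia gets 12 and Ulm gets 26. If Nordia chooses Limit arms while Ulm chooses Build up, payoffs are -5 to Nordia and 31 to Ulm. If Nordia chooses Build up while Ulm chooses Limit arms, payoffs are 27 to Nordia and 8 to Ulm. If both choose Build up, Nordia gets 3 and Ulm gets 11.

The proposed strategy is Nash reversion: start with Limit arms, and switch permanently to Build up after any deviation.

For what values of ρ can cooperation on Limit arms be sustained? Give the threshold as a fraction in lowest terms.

5/8

For Nordia: deviation gain 27−12 = 15, per-period punishment loss 12−3 = 9. IC gives ρ ≥ 15/24 = 5/8.
For Ulm: gain 5, loss 15 per period, so ρ ≥ 5/20 = 1/4.
The tighter constraint is Nordia's, so cooperation needs ρ ≥ 5/8.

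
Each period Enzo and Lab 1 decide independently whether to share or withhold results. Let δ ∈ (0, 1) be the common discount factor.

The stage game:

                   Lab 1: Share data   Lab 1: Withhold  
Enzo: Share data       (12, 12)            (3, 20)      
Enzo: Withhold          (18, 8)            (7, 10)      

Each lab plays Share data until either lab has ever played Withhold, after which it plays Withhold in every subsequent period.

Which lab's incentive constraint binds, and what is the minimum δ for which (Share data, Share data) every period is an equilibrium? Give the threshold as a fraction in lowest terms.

Lab 1; δ ≥ 4/5

For Enzo: deviation gain 18−12 = 6, per-period punishment loss 12−7 = 5. IC gives δ ≥ 6/11.
For Lab 1: gain 8, loss 2 per period, so δ ≥ 8/10 = 4/5.
The tighter constraint is Lab 1's, so cooperation needs δ ≥ 4/5.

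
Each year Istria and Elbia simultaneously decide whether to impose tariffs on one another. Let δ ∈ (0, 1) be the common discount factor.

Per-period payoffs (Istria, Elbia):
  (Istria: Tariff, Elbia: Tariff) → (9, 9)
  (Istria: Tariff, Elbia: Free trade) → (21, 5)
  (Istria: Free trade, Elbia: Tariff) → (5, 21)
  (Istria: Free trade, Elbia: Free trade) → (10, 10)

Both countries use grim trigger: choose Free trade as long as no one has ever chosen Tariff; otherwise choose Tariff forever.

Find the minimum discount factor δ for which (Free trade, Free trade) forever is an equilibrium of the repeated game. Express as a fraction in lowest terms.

10/(1−δ) ≥ 21 + 9δ/(1−δ)
10 ≥ 21 − 12δ
δ ≥ 11/12.

11/12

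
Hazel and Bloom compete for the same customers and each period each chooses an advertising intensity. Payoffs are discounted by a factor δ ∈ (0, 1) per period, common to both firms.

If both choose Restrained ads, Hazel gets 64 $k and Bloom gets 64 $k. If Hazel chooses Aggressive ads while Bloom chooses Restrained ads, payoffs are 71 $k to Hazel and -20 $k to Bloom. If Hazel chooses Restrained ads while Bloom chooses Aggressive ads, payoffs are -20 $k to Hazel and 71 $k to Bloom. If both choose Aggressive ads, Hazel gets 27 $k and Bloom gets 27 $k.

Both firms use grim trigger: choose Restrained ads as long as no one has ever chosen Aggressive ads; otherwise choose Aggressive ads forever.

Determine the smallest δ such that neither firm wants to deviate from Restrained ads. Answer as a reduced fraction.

Under grim trigger the critical discount factor is (T−C)/(T−P) with T = 71, C = 64, P = 27.
δ* = (71−64)/(71−27) = 7/44.

7/44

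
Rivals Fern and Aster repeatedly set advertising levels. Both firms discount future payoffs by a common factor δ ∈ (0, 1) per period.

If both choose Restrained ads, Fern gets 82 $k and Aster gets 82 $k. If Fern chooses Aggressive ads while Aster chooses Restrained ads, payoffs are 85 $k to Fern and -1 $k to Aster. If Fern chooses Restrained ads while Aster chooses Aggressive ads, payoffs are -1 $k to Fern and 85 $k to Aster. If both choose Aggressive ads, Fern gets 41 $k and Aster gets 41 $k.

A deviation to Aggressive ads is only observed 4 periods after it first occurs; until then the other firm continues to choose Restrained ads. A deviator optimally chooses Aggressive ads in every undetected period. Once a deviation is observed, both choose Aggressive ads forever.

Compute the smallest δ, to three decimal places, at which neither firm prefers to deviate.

The best deviation is to choose Aggressive ads for all 4 undetected periods, earning 85 each, then 41 forever once detected.
Deviation value: 85(1−δ^4)/(1−δ) + 41δ^4/(1−δ); cooperation value: 82/(1−δ).
IC: 82 ≥ 85(1−δ^4) + 41δ^4 = 85 − 44δ^4.
So δ^4 ≥ 3/44, giving δ ≥ (3/44)^(1/4) ≈ 0.511.

0.511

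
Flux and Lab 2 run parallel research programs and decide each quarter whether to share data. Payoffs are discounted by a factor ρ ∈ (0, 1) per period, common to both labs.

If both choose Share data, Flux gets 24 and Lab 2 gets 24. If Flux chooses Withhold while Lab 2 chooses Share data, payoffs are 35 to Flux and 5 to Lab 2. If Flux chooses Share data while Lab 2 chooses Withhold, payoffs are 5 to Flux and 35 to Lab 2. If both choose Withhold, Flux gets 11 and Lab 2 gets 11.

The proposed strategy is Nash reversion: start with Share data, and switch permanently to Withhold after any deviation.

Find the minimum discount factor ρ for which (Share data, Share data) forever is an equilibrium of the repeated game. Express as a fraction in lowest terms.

Cooperation forever yields 24 each period: 24/(1−ρ).
Deviating yields 35 once, then 11 forever: 35 + 11ρ/(1−ρ).
No profitable deviation requires 24/(1−ρ) ≥ 35 + 11ρ/(1−ρ).
Multiplying by (1−ρ): 24 ≥ 35(1−ρ) + 11ρ = 35 − 24ρ.
So 24ρ ≥ 11, i.e. ρ ≥ 11/24.

11/24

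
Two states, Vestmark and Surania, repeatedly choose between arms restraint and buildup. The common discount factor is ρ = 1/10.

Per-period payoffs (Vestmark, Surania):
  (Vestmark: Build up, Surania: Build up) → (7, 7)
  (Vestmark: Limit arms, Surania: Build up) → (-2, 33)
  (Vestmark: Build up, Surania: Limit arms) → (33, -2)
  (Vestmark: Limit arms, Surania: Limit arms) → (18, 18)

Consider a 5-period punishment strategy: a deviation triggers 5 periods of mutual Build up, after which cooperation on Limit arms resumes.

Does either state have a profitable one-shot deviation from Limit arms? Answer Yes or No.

Yes

IC: ρ+…+ρ^5 ≥ (33−18)/(18−7) = 15/11.
At ρ = 1/10: partial sum = 0.1111 < 1.3636. Cooperation not sustainable.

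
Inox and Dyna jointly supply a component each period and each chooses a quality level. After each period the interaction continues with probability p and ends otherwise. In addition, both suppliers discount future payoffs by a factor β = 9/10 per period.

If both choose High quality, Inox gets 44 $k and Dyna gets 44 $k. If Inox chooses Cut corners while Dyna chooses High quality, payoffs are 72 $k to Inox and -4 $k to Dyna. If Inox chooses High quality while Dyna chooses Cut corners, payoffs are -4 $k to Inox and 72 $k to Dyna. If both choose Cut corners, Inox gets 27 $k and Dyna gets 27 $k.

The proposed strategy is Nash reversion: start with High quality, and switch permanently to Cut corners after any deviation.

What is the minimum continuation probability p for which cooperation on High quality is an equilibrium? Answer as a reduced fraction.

Expected continuation weight on next period's payoff is β·p = 9/10·p, which plays the role of the discount factor.
Cooperation requires 9/10·p ≥ (72−44)/(72−27) = 28/45, hence p ≥ 56/81.

56/81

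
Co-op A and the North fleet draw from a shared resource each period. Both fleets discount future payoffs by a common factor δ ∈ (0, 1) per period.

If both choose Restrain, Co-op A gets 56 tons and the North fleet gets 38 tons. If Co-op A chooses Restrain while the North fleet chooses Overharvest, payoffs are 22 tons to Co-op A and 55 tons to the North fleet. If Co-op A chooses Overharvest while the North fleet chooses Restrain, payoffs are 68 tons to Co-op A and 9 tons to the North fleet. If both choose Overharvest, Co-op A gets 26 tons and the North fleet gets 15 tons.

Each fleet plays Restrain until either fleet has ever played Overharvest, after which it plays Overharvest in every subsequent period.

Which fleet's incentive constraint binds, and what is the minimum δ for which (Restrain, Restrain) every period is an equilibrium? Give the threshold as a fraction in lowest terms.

the North fleet; δ ≥ 17/40

Co-op A: cooperation gives 56 each period; deviation gives 68 once then 26 forever.
  56/(1−δ) ≥ 68 + 26δ/(1−δ) ⇒ δ ≥ 12/42 = 2/7.
the North fleet: cooperation gives 38 each period; deviation gives 55 once then 15 forever.
  δ ≥ 17/40.
Both must hold, so the binding constraint is the North fleet's: δ ≥ 17/40.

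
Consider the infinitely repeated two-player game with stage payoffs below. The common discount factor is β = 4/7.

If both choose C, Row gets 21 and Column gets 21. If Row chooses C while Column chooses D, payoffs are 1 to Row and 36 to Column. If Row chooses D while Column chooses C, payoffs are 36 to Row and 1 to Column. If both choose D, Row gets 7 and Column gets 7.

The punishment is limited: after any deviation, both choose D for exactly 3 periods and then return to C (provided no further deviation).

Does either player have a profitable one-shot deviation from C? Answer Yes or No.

No

IC: β+…+β^3 ≥ (36−21)/(21−7) = 15/14.
At β = 4/7: partial sum = 1.0845 ≥ 1.0714. Cooperation sustainable.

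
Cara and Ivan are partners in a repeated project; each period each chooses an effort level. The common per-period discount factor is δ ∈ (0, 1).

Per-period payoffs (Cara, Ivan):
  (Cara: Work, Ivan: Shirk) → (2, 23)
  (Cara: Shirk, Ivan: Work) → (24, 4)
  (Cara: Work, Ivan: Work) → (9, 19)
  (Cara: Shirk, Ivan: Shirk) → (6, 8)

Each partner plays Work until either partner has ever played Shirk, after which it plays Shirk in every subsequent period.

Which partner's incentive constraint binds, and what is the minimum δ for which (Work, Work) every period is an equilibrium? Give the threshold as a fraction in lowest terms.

Cara's threshold: (24−9)/(24−6) = 5/6.
Ivan's threshold: (23−19)/(23−8) = 4/15.
5/6 > 4/15, so Cara binds and δ* = 5/6.

Cara; δ ≥ 5/6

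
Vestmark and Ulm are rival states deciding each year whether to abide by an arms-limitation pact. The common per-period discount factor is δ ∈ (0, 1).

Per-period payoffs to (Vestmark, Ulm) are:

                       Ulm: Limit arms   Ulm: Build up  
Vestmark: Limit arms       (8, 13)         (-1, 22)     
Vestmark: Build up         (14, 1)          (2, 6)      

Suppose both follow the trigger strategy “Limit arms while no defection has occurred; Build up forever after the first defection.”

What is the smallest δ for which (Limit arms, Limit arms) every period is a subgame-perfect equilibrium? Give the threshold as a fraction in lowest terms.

9/16

Vestmark's threshold: (14−8)/(14−2) = 1/2.
Ulm's threshold: (22−13)/(22−6) = 9/16.
1/2 < 9/16, so Ulm binds and δ* = 9/16.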